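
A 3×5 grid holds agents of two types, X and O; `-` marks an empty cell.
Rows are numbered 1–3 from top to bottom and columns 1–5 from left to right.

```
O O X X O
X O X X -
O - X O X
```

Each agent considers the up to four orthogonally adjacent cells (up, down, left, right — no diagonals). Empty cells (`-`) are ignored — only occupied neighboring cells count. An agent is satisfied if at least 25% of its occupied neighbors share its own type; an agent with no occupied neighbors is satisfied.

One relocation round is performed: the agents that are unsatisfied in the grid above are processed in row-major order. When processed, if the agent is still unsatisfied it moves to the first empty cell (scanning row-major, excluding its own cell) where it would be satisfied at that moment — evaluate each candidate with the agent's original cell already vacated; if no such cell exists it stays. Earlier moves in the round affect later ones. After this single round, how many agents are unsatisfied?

Initially unsatisfied (in order): (1,5), (2,1), (3,1), (3,4), (3,5).
  (1,5) → (3,2).
  (2,1) → (1,5).
  (3,1): now satisfied by earlier moves; stays.
  (3,4) → (2,1).
  (3,5): now satisfied by earlier moves; stays.
Resulting grid:
O O X X X
O O X X -
O O X - X
All satisfied now.

0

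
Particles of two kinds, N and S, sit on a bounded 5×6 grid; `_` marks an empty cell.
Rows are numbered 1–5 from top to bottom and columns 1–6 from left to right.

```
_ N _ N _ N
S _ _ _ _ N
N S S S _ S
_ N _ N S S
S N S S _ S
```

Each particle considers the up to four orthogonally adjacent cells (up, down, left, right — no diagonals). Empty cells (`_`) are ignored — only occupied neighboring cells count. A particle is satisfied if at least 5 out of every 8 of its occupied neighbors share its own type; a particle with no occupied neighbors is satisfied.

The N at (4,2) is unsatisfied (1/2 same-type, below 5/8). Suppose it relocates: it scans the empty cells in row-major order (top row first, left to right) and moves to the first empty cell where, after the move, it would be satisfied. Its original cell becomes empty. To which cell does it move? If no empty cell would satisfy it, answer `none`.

Vacating (4,2). Empty cells in order:
  (1,1): 1/2 same-type → still unsatisfied.
  (1,3): 2/2 same-type → satisfied — stop here.

(1,3)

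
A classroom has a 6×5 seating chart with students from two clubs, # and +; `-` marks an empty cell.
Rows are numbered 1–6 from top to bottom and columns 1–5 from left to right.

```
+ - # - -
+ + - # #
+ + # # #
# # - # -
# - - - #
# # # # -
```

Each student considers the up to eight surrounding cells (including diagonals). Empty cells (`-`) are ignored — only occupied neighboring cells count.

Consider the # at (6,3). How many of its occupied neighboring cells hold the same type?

2

Occupied neighbors of (6,3): (6,2)=#, (6,4)=#.
Same type (#): 2 of 2.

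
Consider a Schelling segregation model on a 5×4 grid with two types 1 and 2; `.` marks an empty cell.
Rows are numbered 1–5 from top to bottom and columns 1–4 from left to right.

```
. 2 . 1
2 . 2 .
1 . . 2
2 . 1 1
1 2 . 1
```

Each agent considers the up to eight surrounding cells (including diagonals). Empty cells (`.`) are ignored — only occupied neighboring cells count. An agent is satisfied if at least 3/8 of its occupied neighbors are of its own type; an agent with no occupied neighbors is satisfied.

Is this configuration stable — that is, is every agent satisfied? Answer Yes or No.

Row 1: (1,2)2 2/2 satisfied · (1,4)1 0/1 not
Row 2: (2,1)2 1/2 satisfied · (2,3)2 2/3 satisfied
Row 3: (3,1)1 0/2 not · (3,4)2 1/3 not
Row 4: (4,1)2 1/3 not · (4,3)1 2/4 satisfied · (4,4)1 2/3 satisfied
Row 5: (5,1)1 0/2 not · (5,2)2 1/3 not · (5,4)1 2/2 satisfied
For instance (1,4) has only 0/1 same-type neighbors, below 3/8.

No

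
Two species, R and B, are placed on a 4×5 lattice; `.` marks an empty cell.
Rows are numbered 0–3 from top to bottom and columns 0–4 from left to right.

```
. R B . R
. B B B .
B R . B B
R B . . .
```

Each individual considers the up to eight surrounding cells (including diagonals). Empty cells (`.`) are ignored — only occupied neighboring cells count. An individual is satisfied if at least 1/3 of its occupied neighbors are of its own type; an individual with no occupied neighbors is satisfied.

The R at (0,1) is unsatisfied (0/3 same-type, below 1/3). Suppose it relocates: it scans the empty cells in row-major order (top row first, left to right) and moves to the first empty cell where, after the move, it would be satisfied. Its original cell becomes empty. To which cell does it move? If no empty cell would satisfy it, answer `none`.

Vacating (0,1). Empty cells in order:
  (0,0): 0/1 same-type → still unsatisfied.
  (0,3): 1/4 same-type → still unsatisfied.
  (1,0): 1/3 same-type → satisfied — stop here.

(1,0)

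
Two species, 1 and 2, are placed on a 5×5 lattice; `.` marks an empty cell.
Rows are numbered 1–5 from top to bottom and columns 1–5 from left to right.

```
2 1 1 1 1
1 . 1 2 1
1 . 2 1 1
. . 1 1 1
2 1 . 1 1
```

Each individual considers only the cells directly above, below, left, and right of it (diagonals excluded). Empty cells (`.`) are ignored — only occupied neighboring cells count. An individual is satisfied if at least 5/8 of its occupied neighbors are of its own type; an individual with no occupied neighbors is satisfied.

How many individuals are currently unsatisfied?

10

Row 1: (1,1)2 0/2 not · (1,2)1 1/2 not · (1,3)1 3/3 satisfied · (1,4)1 2/3 satisfied · (1,5)1 2/2 satisfied
Row 2: (2,1)1 1/2 not · (2,3)1 1/3 not · (2,4)2 0/4 not · (2,5)1 2/3 satisfied
Row 3: (3,1)1 1/1 satisfied · (3,3)2 0/3 not · (3,4)1 2/4 not · (3,5)1 3/3 satisfied
Row 4: (4,3)1 1/2 not · (4,4)1 4/4 satisfied · (4,5)1 3/3 satisfied
Row 5: (5,1)2 0/1 not · (5,2)1 0/1 not · (5,4)1 2/2 satisfied · (5,5)1 2/2 satisfied
Unsatisfied: (1,1), (1,2), (2,1), (2,3), (2,4), (3,3), (3,4), (4,3), (5,1), (5,2) — 10 in total.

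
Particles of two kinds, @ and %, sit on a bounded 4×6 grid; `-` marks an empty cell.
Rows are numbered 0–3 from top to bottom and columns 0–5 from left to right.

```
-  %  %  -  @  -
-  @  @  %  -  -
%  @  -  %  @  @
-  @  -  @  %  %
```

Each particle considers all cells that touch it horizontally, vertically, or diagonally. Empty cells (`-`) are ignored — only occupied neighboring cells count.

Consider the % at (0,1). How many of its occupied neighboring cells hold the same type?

Occupied neighbors of (0,1): (0,2)=%, (1,1)=@, (1,2)=@.
Same type (%): 1 of 3.

1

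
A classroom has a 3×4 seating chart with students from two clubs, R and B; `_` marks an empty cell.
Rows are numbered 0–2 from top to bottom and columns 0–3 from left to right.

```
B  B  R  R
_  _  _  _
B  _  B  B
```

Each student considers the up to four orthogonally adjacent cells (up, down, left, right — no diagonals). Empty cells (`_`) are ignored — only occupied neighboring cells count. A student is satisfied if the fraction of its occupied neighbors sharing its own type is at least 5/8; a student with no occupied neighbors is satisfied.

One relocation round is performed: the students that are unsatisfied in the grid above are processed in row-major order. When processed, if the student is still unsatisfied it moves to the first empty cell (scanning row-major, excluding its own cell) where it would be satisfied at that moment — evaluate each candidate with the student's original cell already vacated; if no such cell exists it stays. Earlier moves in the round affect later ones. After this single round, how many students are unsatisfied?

0

Initially unsatisfied (in order): (0,1), (0,2).
  (0,1) → (1,0).
  (0,2): now satisfied by earlier moves; stays.
Resulting grid:
B _ R R
B _ _ _
B _ B B
All satisfied now.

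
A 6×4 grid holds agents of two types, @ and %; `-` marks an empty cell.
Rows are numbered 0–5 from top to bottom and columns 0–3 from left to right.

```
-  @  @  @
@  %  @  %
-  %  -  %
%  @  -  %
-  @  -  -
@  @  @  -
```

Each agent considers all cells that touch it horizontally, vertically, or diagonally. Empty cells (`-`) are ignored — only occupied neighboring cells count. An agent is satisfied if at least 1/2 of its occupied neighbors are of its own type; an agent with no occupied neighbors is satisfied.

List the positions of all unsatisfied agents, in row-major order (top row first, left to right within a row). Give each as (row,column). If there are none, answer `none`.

(0,1)@ 3/4 ok
(0,2)@ 3/5 ok
(0,3)@ 2/3 ok
(1,0)@ 1/3 unhappy
(1,1)% 1/5 unhappy
(1,2)@ 3/7 unhappy
(1,3)% 1/4 unhappy
(2,1)% 2/5 unhappy
(2,3)% 2/3 ok
(3,0)% 1/3 unhappy
(3,1)@ 1/3 unhappy
(3,3)% 1/1 ok
(4,1)@ 4/5 ok
(5,0)@ 2/2 ok
(5,1)@ 3/3 ok
(5,2)@ 2/2 ok

(1,0), (1,1), (1,2), (1,3), (2,1), (3,0), (3,1)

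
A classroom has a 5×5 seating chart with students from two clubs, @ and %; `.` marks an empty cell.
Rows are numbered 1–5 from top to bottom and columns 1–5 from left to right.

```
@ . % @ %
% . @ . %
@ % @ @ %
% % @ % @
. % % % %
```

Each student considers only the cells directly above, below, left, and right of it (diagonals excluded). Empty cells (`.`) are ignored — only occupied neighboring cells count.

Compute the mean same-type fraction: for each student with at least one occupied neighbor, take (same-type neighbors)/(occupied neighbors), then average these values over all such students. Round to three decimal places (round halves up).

(1,1)@ 0/1
(1,3)% 0/2
(1,4)@ 0/2
(1,5)% 1/2
(2,1)% 0/2
(2,3)@ 1/2
(2,5)% 2/2
(3,1)@ 0/3
(3,2)% 1/3
(3,3)@ 3/4
(3,4)@ 1/3
(3,5)% 1/3
(4,1)% 1/2
(4,2)% 3/4
(4,3)@ 1/4
(4,4)% 1/4
(4,5)@ 0/3
(5,2)% 2/2
(5,3)% 2/3
(5,4)% 3/3
(5,5)% 1/2
Sum over 21 students: 0/1 + 0/2 + 0/2 + 1/2 + 0/2 + 1/2 + 2/2 + 0/3 + 1/3 + 3/4 + 1/3 + 1/3 + 1/2 + 3/4 + 1/4 + 1/4 + 0/3 + 2/2 + 2/3 + 3/3 + 1/2 = 26/3; mean = 26/3 ÷ 21 = 26/63 = 0.412698… → 0.413.

0.413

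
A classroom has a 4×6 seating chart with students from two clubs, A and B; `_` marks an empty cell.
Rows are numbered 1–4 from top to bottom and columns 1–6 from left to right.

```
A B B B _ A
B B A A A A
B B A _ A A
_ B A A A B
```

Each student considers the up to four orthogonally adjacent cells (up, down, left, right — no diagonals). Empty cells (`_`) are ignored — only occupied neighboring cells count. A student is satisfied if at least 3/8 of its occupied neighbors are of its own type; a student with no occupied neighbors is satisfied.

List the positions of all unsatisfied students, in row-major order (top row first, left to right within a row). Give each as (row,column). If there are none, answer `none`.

(1,1), (4,6)

Row 1: (1,1)A 0/2 not · (1,2)B 2/3 satisfied · (1,3)B 2/3 satisfied · (1,4)B 1/2 satisfied · (1,6)A 1/1 satisfied
Row 2: (2,1)B 2/3 satisfied · (2,2)B 3/4 satisfied · (2,3)A 2/4 satisfied · (2,4)A 2/3 satisfied · (2,5)A 3/3 satisfied · (2,6)A 3/3 satisfied
Row 3: (3,1)B 2/2 satisfied · (3,2)B 3/4 satisfied · (3,3)A 2/3 satisfied · (3,5)A 3/3 satisfied · (3,6)A 2/3 satisfied
Row 4: (4,2)B 1/2 satisfied · (4,3)A 2/3 satisfied · (4,4)A 2/2 satisfied · (4,5)A 2/3 satisfied · (4,6)B 0/2 not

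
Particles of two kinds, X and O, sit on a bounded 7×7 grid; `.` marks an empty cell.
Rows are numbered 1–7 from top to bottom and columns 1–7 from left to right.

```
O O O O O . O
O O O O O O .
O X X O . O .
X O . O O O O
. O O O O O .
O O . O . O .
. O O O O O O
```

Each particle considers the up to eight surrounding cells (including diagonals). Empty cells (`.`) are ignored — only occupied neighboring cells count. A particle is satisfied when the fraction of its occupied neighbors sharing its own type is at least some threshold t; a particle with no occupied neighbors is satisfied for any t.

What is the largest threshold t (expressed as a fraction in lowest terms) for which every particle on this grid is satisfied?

Row 1: (1,1)O 3/3 · (1,2)O 5/5 · (1,3)O 5/5 · (1,4)O 5/5 · (1,5)O 4/4 · (1,7)O 1/1
Row 2: (2,1)O 4/5 · (2,2)O 6/8 · (2,3)O 6/8 · (2,4)O 6/7 · (2,5)O 6/6 · (2,6)O 4/4
Row 3: (3,1)O 3/5 · (3,2)X 2/7 · (3,3)X 1/7 · (3,4)O 5/6 · (3,6)O 5/5
Row 4: (4,1)X 1/4 · (4,2)O 3/6 · (4,4)O 5/6 · (4,5)O 7/7 · (4,6)O 5/5 · (4,7)O 3/3
Row 5: (5,2)O 4/5 · (5,3)O 6/6 · (5,4)O 5/5 · (5,5)O 7/7 · (5,6)O 5/5
Row 6: (6,1)O 3/3 · (6,2)O 5/5 · (6,4)O 6/6 · (6,6)O 5/5
Row 7: (7,2)O 3/3 · (7,3)O 4/4 · (7,4)O 3/3 · (7,5)O 4/4 · (7,6)O 3/3 · (7,7)O 2/2
The smallest same-type fraction is 1/7 at (3,3), which reduces to 1/7. Any threshold above that leaves this particle unsatisfied.

1/7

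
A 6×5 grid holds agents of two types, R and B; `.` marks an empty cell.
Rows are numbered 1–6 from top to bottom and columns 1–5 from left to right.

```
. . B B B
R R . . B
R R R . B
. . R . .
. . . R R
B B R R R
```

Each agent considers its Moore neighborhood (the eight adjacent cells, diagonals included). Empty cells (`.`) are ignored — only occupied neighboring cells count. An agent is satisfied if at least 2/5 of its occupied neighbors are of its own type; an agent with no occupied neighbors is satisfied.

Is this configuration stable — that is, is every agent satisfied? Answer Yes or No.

(1,3)B 1/2 ✓
(1,4)B 3/3 ✓
(1,5)B 2/2 ✓
(2,1)R 3/3 ✓
(2,2)R 4/5 ✓
(2,5)B 3/3 ✓
(3,1)R 3/3 ✓
(3,2)R 5/5 ✓
(3,3)R 3/3 ✓
(3,5)B 1/1 ✓
(4,3)R 3/3 ✓
(5,4)R 5/5 ✓
(5,5)R 3/3 ✓
(6,1)B 1/1 ✓
(6,2)B 1/2 ✓
(6,3)R 2/3 ✓
(6,4)R 4/4 ✓
(6,5)R 3/3 ✓
All meet the threshold, so the configuration is stable.

Yes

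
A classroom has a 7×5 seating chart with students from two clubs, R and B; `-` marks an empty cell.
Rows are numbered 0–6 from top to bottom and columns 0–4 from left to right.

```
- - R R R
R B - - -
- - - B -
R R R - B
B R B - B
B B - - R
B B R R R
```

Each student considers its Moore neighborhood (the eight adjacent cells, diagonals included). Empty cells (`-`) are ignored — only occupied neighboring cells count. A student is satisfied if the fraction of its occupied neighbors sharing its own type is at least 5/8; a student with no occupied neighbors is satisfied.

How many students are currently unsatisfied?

Row 0: (0,2)R 1/2 unhappy · (0,3)R 2/2 ok · (0,4)R 1/1 ok
Row 1: (1,0)R 0/1 unhappy · (1,1)B 0/2 unhappy
Row 2: (2,3)B 1/2 unhappy
Row 3: (3,0)R 2/3 ok · (3,1)R 3/5 unhappy · (3,2)R 2/4 unhappy · (3,4)B 2/2 ok
Row 4: (4,0)B 2/5 unhappy · (4,1)R 3/7 unhappy · (4,2)B 1/4 unhappy · (4,4)B 1/2 unhappy
Row 5: (5,0)B 4/5 ok · (5,1)B 5/7 ok · (5,4)R 2/3 ok
Row 6: (6,0)B 3/3 ok · (6,1)B 3/4 ok · (6,2)R 1/3 unhappy · (6,3)R 3/3 ok · (6,4)R 2/2 ok
Unsatisfied: (0,2), (1,0), (1,1), (2,3), (3,1), (3,2), (4,0), (4,1), (4,2), (4,4), (6,2) — 11 in total.

11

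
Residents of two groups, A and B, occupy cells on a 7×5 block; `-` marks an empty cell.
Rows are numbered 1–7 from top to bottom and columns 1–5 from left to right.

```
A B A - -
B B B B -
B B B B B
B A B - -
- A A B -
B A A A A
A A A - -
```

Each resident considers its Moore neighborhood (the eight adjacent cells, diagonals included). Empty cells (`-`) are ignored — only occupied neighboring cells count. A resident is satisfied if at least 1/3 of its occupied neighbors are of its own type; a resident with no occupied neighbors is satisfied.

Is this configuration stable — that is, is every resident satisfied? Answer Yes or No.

(1,1)A 0/3 unhappy
(1,2)B 3/5 ok
(1,3)A 0/4 unhappy
(2,1)B 4/5 ok
(2,2)B 6/8 ok
(2,3)B 6/7 ok
(2,4)B 4/5 ok
(3,1)B 4/5 ok
(3,2)B 7/8 ok
(3,3)B 6/7 ok
(3,4)B 5/5 ok
(3,5)B 2/2 ok
(4,1)B 2/4 ok
(4,2)A 2/7 unhappy
(4,3)B 4/7 ok
(5,2)A 4/7 ok
(5,3)A 5/7 ok
(5,4)B 1/5 unhappy
(6,1)B 0/4 unhappy
(6,2)A 6/7 ok
(6,3)A 6/7 ok
(6,4)A 4/5 ok
(6,5)A 1/2 ok
(7,1)A 2/3 ok
(7,2)A 4/5 ok
(7,3)A 4/4 ok
For instance (1,1) has only 0/3 same-type neighbors, below 1/3.

No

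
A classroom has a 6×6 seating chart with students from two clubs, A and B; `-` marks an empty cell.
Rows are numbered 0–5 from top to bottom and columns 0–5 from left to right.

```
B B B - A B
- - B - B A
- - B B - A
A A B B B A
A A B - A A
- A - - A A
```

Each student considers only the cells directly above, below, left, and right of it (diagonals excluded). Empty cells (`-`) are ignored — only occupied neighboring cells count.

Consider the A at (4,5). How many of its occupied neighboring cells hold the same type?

Occupied neighbors of (4,5): (3,5)=A, (5,5)=A, (4,4)=A.
Same type (A): 3 of 3.

3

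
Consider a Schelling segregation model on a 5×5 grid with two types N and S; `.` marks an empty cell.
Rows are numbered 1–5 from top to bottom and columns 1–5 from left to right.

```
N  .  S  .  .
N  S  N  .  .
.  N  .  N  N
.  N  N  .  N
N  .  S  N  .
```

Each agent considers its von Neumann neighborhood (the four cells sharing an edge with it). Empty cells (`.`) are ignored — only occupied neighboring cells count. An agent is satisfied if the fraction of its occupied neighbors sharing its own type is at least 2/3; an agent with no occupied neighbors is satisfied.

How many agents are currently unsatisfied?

(1,1)N 1/1 ok
(1,3)S 0/1 unhappy
(2,1)N 1/2 unhappy
(2,2)S 0/3 unhappy
(2,3)N 0/2 unhappy
(3,2)N 1/2 unhappy
(3,4)N 1/1 ok
(3,5)N 2/2 ok
(4,2)N 2/2 ok
(4,3)N 1/2 unhappy
(4,5)N 1/1 ok
(5,1)N 0/0 ok
(5,3)S 0/2 unhappy
(5,4)N 0/1 unhappy
Unsatisfied: (1,3), (2,1), (2,2), (2,3), (3,2), (4,3), (5,3), (5,4) — 8 in total.

8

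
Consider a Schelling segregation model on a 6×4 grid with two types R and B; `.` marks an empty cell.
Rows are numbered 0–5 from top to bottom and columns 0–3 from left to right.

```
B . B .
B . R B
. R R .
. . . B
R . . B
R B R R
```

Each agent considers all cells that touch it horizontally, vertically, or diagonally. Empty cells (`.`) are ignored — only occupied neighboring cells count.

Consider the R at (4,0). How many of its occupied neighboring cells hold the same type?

Occupied neighbors of (4,0): (5,0)=R, (5,1)=B.
Same type (R): 1 of 2.

1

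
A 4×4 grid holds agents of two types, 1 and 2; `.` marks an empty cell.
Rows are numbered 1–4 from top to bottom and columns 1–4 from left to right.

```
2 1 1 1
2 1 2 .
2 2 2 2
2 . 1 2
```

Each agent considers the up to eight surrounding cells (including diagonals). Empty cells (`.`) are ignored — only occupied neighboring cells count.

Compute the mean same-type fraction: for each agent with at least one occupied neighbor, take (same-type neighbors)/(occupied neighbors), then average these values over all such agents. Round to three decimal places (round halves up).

0.558

(1,1)2 1/3
(1,2)1 2/5
(1,3)1 3/4
(1,4)1 1/2
(2,1)2 3/5
(2,2)1 2/8
(2,3)2 3/7
(3,1)2 3/4
(3,2)2 5/7
(3,3)2 4/6
(3,4)2 3/4
(4,1)2 2/2
(4,3)1 0/4
(4,4)2 2/3
Sum over 14 agents: 1/3 + 2/5 + 3/4 + 1/2 + 3/5 + 2/8 + 3/7 + 3/4 + 5/7 + 4/6 + 3/4 + 2/2 + 0/4 + 2/3 = 164/21; mean = 164/21 ÷ 14 = 82/147 = 0.557823… → 0.558.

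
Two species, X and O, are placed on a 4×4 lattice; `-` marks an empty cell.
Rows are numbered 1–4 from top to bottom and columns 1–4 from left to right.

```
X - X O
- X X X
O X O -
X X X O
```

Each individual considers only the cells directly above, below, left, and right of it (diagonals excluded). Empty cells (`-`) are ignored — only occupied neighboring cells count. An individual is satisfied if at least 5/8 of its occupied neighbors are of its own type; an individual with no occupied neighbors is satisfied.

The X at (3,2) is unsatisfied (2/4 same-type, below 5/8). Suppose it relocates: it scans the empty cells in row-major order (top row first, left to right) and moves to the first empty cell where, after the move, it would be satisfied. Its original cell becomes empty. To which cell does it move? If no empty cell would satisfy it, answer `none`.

(1,2)

Vacating (3,2). Empty cells in order:
  (1,2): 3/3 same-type → satisfied — stop here.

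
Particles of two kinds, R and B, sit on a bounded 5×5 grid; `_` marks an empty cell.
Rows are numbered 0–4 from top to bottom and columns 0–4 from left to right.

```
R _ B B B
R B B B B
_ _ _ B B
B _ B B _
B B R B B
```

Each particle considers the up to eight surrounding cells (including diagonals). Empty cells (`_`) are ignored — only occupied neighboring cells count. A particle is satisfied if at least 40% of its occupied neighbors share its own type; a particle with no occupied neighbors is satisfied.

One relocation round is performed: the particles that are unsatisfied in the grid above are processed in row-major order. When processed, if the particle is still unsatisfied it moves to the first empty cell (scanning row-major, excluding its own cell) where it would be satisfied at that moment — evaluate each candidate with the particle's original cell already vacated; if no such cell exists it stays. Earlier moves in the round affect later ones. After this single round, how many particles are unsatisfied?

0

Initially unsatisfied (in order): (4,2).
  (4,2) → (0,1).
Resulting grid:
R R B B B
R B B B B
_ _ _ B B
B _ B B _
B B _ B B
All satisfied now.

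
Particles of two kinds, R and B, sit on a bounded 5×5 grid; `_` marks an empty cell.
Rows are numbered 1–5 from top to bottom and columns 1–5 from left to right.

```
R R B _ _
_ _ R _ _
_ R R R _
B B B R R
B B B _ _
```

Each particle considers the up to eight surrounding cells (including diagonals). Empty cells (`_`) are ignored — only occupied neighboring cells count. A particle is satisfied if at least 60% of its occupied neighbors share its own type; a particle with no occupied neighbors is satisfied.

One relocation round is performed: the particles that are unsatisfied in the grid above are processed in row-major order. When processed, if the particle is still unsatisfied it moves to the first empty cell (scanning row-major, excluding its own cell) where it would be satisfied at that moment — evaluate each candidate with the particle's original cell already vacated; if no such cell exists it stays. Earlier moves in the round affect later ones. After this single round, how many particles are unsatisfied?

0

Initially unsatisfied (in order): (1,3), (3,2), (4,3).
  (1,3) → (1,5).
  (3,2) → (1,3).
  (4,3) → (3,1).
Resulting grid:
R R R _ B
_ _ R _ _
B _ R R _
B B _ R R
B B B _ _
All satisfied now.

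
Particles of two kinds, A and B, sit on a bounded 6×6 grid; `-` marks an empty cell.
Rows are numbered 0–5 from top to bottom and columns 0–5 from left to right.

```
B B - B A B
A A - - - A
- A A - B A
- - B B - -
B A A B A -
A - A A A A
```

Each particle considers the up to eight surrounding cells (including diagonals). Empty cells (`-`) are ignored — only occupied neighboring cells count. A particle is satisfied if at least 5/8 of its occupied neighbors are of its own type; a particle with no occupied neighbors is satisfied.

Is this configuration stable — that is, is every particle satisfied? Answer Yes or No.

No

(0,0)B 1/3 unhappy
(0,1)B 1/3 unhappy
(0,3)B 0/1 unhappy
(0,4)A 1/3 unhappy
(0,5)B 0/2 unhappy
(1,0)A 2/4 unhappy
(1,1)A 3/5 unhappy
(1,5)A 2/4 unhappy
(2,1)A 3/4 ok
(2,2)A 2/4 unhappy
(2,4)B 1/3 unhappy
(2,5)A 1/2 unhappy
(3,2)B 2/6 unhappy
(3,3)B 3/6 unhappy
(4,0)B 0/2 unhappy
(4,1)A 3/5 unhappy
(4,2)A 3/6 unhappy
(4,3)B 2/7 unhappy
(4,4)A 3/5 unhappy
(5,0)A 1/2 unhappy
(5,2)A 3/4 ok
(5,3)A 4/5 ok
(5,4)A 3/4 ok
(5,5)A 2/2 ok
For instance (0,0) has only 1/3 same-type neighbors, below 5/8.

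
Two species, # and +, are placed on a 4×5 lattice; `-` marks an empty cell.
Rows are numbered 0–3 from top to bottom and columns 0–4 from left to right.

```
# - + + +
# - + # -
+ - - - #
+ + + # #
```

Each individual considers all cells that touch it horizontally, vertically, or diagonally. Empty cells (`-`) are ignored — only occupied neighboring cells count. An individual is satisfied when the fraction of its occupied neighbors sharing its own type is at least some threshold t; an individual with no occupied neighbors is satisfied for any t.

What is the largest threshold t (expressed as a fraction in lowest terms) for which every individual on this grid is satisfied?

1/5

Row 0: (0,0)# 1/1 · (0,2)+ 2/3 · (0,3)+ 3/4 · (0,4)+ 1/2
Row 1: (1,0)# 1/2 · (1,2)+ 2/3 · (1,3)# 1/5
Row 2: (2,0)+ 2/3 · (2,4)# 3/3
Row 3: (3,0)+ 2/2 · (3,1)+ 3/3 · (3,2)+ 1/2 · (3,3)# 2/3 · (3,4)# 2/2
The smallest same-type fraction is 1/5 at (1,3), which reduces to 1/5. Any threshold above that leaves this individual unsatisfied.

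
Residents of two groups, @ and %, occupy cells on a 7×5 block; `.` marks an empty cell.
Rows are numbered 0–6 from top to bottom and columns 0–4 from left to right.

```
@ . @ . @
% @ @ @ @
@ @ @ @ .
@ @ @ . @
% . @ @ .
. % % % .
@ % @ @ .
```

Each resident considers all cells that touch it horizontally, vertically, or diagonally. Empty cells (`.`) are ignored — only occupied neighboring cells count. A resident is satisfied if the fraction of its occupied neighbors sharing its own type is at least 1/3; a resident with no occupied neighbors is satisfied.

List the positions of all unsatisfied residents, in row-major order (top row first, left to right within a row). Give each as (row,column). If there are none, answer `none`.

Row 0: (0,0)@ 1/2 satisfied · (0,2)@ 3/3 satisfied · (0,4)@ 2/2 satisfied
Row 1: (1,0)% 0/4 not · (1,1)@ 6/7 satisfied · (1,2)@ 6/6 satisfied · (1,3)@ 6/6 satisfied · (1,4)@ 3/3 satisfied
Row 2: (2,0)@ 4/5 satisfied · (2,1)@ 7/8 satisfied · (2,2)@ 7/7 satisfied · (2,3)@ 6/6 satisfied
Row 3: (3,0)@ 3/4 satisfied · (3,1)@ 6/7 satisfied · (3,2)@ 6/6 satisfied · (3,4)@ 2/2 satisfied
Row 4: (4,0)% 1/3 satisfied · (4,2)@ 3/6 satisfied · (4,3)@ 3/5 satisfied
Row 5: (5,1)% 3/6 satisfied · (5,2)% 3/7 satisfied · (5,3)% 1/5 not
Row 6: (6,0)@ 0/2 not · (6,1)% 2/4 satisfied · (6,2)@ 1/5 not · (6,3)@ 1/3 satisfied

(1,0), (5,3), (6,0), (6,2)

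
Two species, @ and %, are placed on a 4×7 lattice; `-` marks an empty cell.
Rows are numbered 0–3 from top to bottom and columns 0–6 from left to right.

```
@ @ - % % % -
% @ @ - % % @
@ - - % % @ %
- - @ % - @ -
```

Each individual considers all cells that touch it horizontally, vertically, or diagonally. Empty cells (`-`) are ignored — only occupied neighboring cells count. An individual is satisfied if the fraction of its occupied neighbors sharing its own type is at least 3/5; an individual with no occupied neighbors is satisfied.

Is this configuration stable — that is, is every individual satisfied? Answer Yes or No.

Row 0: (0,0)@ 2/3 satisfied · (0,1)@ 3/4 satisfied · (0,3)% 2/3 satisfied · (0,4)% 4/4 satisfied · (0,5)% 3/4 satisfied
Row 1: (1,0)% 0/4 not · (1,1)@ 4/5 satisfied · (1,2)@ 2/4 not · (1,4)% 6/7 satisfied · (1,5)% 5/7 satisfied · (1,6)@ 1/4 not
Row 2: (2,0)@ 1/2 not · (2,3)% 3/5 satisfied · (2,4)% 4/6 satisfied · (2,5)@ 2/6 not · (2,6)% 1/4 not
Row 3: (3,2)@ 0/2 not · (3,3)% 2/3 satisfied · (3,5)@ 1/3 not
For instance (1,0) has only 0/4 same-type neighbors, below 3/5.

No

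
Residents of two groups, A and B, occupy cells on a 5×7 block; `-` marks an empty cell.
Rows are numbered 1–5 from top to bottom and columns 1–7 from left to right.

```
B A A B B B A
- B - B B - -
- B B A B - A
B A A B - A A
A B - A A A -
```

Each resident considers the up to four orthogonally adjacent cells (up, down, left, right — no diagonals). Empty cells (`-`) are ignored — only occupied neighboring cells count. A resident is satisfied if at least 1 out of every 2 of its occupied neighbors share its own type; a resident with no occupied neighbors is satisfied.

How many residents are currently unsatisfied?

11

Row 1: (1,1)B 0/1 not · (1,2)A 1/3 not · (1,3)A 1/2 satisfied · (1,4)B 2/3 satisfied · (1,5)B 3/3 satisfied · (1,6)B 1/2 satisfied · (1,7)A 0/1 not
Row 2: (2,2)B 1/2 satisfied · (2,4)B 2/3 satisfied · (2,5)B 3/3 satisfied
Row 3: (3,2)B 2/3 satisfied · (3,3)B 1/3 not · (3,4)A 0/4 not · (3,5)B 1/2 satisfied · (3,7)A 1/1 satisfied
Row 4: (4,1)B 0/2 not · (4,2)A 1/4 not · (4,3)A 1/3 not · (4,4)B 0/3 not · (4,6)A 2/2 satisfied · (4,7)A 2/2 satisfied
Row 5: (5,1)A 0/2 not · (5,2)B 0/2 not · (5,4)A 1/2 satisfied · (5,5)A 2/2 satisfied · (5,6)A 2/2 satisfied
Unsatisfied: (1,1), (1,2), (1,7), (3,3), (3,4), (4,1), (4,2), (4,3), (4,4), (5,1), (5,2) — 11 in total.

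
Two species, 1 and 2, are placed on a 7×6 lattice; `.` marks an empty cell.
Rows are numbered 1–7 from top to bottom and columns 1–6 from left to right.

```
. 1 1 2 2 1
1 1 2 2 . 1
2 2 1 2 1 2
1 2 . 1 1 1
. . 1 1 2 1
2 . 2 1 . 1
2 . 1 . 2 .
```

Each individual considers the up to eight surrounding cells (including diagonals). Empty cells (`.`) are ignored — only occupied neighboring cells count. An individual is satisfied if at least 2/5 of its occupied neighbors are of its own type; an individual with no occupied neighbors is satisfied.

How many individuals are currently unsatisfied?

8

(1,2)1 3/4 ✓
(1,3)1 2/5 ✓
(1,4)2 3/4 ✓
(1,5)2 2/4 ✓
(1,6)1 1/2 ✓
(2,1)1 2/4 ✓
(2,2)1 4/7 ✓
(2,3)2 4/8 ✓
(2,4)2 4/7 ✓
(2,6)1 2/4 ✓
(3,1)2 2/5 ✓
(3,2)2 3/7 ✓
(3,3)1 2/7 ✗
(3,4)2 2/6 ✗
(3,5)1 4/7 ✓
(3,6)2 0/4 ✗
(4,1)1 0/3 ✗
(4,2)2 2/5 ✓
(4,4)1 5/7 ✓
(4,5)1 5/8 ✓
(4,6)1 3/5 ✓
(5,3)1 3/5 ✓
(5,4)1 4/6 ✓
(5,5)2 0/7 ✗
(5,6)1 3/4 ✓
(6,1)2 1/1 ✓
(6,3)2 0/4 ✗
(6,4)1 3/6 ✓
(6,6)1 1/3 ✗
(7,1)2 1/1 ✓
(7,3)1 1/2 ✓
(7,5)2 0/2 ✗
Unsatisfied: (3,3), (3,4), (3,6), (4,1), (5,5), (6,3), (6,6), (7,5) — 8 in total.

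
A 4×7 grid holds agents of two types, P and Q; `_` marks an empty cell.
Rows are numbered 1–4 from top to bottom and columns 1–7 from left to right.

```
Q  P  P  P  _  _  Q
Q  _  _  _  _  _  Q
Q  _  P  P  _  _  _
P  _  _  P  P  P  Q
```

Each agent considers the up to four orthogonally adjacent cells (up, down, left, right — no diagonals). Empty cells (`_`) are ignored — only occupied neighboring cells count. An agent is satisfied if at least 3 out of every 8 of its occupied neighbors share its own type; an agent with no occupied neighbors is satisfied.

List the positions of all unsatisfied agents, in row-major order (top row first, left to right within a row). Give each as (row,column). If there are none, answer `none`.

(4,1), (4,7)

Row 1: (1,1)Q 1/2 ✓ · (1,2)P 1/2 ✓ · (1,3)P 2/2 ✓ · (1,4)P 1/1 ✓ · (1,7)Q 1/1 ✓
Row 2: (2,1)Q 2/2 ✓ · (2,7)Q 1/1 ✓
Row 3: (3,1)Q 1/2 ✓ · (3,3)P 1/1 ✓ · (3,4)P 2/2 ✓
Row 4: (4,1)P 0/1 ✗ · (4,4)P 2/2 ✓ · (4,5)P 2/2 ✓ · (4,6)P 1/2 ✓ · (4,7)Q 0/1 ✗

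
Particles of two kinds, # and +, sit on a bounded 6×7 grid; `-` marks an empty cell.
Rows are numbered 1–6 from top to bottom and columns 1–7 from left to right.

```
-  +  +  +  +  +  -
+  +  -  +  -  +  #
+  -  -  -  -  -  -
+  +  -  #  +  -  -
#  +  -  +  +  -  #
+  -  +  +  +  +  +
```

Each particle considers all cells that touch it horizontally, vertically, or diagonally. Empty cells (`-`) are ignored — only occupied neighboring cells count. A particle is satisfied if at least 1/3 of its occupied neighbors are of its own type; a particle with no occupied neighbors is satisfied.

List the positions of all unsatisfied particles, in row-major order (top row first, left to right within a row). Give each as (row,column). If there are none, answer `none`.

Row 1: (1,2)+ 3/3 satisfied · (1,3)+ 4/4 satisfied · (1,4)+ 3/3 satisfied · (1,5)+ 4/4 satisfied · (1,6)+ 2/3 satisfied
Row 2: (2,1)+ 3/3 satisfied · (2,2)+ 4/4 satisfied · (2,4)+ 3/3 satisfied · (2,6)+ 2/3 satisfied · (2,7)# 0/2 not
Row 3: (3,1)+ 4/4 satisfied
Row 4: (4,1)+ 3/4 satisfied · (4,2)+ 3/4 satisfied · (4,4)# 0/3 not · (4,5)+ 2/3 satisfied
Row 5: (5,1)# 0/4 not · (5,2)+ 4/5 satisfied · (5,4)+ 5/6 satisfied · (5,5)+ 5/6 satisfied · (5,7)# 0/2 not
Row 6: (6,1)+ 1/2 satisfied · (6,3)+ 3/3 satisfied · (6,4)+ 4/4 satisfied · (6,5)+ 4/4 satisfied · (6,6)+ 3/4 satisfied · (6,7)+ 1/2 satisfied

(2,7), (4,4), (5,1), (5,7)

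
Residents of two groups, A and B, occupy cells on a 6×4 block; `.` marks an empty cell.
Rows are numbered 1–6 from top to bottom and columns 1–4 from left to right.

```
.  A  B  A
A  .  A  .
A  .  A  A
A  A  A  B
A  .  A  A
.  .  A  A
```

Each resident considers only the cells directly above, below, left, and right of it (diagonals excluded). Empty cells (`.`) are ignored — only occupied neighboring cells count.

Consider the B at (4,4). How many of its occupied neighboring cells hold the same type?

Occupied neighbors of (4,4): (3,4)=A, (5,4)=A, (4,3)=A.
Same type (B): 0 of 3.

0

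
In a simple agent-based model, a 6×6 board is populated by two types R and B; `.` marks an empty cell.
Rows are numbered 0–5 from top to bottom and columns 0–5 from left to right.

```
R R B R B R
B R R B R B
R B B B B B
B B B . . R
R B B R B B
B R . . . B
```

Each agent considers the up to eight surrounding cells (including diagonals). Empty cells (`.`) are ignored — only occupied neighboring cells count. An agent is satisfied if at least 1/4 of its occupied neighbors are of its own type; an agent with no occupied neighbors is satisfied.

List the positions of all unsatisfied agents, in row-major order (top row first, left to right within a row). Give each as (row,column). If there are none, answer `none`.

(0,2), (1,0), (2,0), (3,5), (4,0), (4,3)

(0,0)R 2/3 satisfied
(0,1)R 3/5 satisfied
(0,2)B 1/5 not
(0,3)R 2/5 satisfied
(0,4)B 2/5 satisfied
(0,5)R 1/3 satisfied
(1,0)B 1/5 not
(1,1)R 4/8 satisfied
(1,2)R 3/8 satisfied
(1,3)B 5/8 satisfied
(1,4)R 2/8 satisfied
(1,5)B 3/5 satisfied
(2,0)R 1/5 not
(2,1)B 5/8 satisfied
(2,2)B 5/7 satisfied
(2,3)B 4/6 satisfied
(2,4)B 4/6 satisfied
(2,5)B 2/4 satisfied
(3,0)B 3/5 satisfied
(3,1)B 6/8 satisfied
(3,2)B 6/7 satisfied
(3,5)R 0/4 not
(4,0)R 1/5 not
(4,1)B 5/7 satisfied
(4,2)B 3/5 satisfied
(4,3)R 0/3 not
(4,4)B 2/4 satisfied
(4,5)B 2/3 satisfied
(5,0)B 1/3 satisfied
(5,1)R 1/4 satisfied
(5,5)B 2/2 satisfied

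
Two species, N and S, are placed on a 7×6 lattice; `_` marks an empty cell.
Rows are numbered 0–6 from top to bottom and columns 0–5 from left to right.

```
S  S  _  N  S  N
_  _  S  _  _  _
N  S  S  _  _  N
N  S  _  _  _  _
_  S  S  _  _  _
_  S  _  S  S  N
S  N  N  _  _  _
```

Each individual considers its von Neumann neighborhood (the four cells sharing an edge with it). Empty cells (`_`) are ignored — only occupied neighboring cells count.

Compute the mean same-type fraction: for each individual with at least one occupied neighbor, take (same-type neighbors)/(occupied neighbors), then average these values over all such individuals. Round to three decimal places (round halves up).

(0,0)S 1/1
(0,1)S 1/1
(0,3)N 0/1
(0,4)S 0/2
(0,5)N 0/1
(1,2)S 1/1
(2,0)N 1/2
(2,1)S 2/3
(2,2)S 2/2
(2,5)N — no occupied neighbors
(3,0)N 1/2
(3,1)S 2/3
(4,1)S 3/3
(4,2)S 1/1
(5,1)S 1/2
(5,3)S 1/1
(5,4)S 1/2
(5,5)N 0/1
(6,0)S 0/1
(6,1)N 1/3
(6,2)N 1/1
Sum over 20 individuals: 1/1 + 1/1 + 0/1 + 0/2 + 0/1 + 1/1 + 1/2 + 2/3 + 2/2 + 1/2 + 2/3 + 3/3 + 1/1 + 1/2 + 1/1 + 1/2 + 0/1 + 0/1 + 1/3 + 1/1 = 35/3; mean = 35/3 ÷ 20 = 7/12 = 0.583333… → 0.583.

0.583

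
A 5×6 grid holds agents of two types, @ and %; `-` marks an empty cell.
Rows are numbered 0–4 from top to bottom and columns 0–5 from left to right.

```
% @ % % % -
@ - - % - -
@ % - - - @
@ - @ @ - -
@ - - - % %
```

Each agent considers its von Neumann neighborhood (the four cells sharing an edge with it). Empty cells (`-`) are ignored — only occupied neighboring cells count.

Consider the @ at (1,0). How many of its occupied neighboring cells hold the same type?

Occupied neighbors of (1,0): (0,0)=%, (2,0)=@.
Same type (@): 1 of 2.

1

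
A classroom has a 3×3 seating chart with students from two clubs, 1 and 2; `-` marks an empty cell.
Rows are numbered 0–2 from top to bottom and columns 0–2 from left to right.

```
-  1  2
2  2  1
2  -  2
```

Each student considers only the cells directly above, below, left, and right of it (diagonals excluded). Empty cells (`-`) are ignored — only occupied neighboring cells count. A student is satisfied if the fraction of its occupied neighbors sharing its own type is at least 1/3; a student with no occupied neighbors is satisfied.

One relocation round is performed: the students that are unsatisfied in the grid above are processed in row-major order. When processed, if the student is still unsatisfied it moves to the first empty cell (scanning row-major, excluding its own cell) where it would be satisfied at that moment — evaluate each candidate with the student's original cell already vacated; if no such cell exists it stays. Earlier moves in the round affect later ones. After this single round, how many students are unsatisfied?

0

Initially unsatisfied (in order): (0,1), (0,2), (1,2), (2,2).
  (0,1): no empty cell satisfies it; stays.
  (0,2) → (0,0).
  (1,2) → (0,2).
  (2,2): now satisfied by earlier moves; stays.
Resulting grid:
2 1 1
2 2 -
2 - 2
All satisfied now.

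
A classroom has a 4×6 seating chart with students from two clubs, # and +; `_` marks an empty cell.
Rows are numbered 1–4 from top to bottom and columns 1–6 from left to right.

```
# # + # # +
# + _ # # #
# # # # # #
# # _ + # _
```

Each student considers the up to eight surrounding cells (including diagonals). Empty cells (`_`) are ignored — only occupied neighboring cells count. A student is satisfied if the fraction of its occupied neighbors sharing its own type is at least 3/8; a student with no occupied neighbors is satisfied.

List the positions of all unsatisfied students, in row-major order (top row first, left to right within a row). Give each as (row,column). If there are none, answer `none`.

(1,3), (1,6), (2,2), (4,4)

Row 1: (1,1)# 2/3 ✓ · (1,2)# 2/4 ✓ · (1,3)+ 1/4 ✗ · (1,4)# 3/4 ✓ · (1,5)# 4/5 ✓ · (1,6)+ 0/3 ✗
Row 2: (2,1)# 4/5 ✓ · (2,2)+ 1/7 ✗ · (2,4)# 6/7 ✓ · (2,5)# 7/8 ✓ · (2,6)# 4/5 ✓
Row 3: (3,1)# 4/5 ✓ · (3,2)# 5/6 ✓ · (3,3)# 4/6 ✓ · (3,4)# 5/6 ✓ · (3,5)# 6/7 ✓ · (3,6)# 4/4 ✓
Row 4: (4,1)# 3/3 ✓ · (4,2)# 4/4 ✓ · (4,4)+ 0/4 ✗ · (4,5)# 3/4 ✓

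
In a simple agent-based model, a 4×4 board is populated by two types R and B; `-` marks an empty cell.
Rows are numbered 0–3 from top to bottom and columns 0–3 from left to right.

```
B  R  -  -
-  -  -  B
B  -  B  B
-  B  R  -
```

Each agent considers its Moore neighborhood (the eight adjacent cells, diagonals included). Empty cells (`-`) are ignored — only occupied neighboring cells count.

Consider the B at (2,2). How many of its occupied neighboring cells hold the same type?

3

Occupied neighbors of (2,2): (1,3)=B, (2,3)=B, (3,1)=B, (3,2)=R.
Same type (B): 3 of 4.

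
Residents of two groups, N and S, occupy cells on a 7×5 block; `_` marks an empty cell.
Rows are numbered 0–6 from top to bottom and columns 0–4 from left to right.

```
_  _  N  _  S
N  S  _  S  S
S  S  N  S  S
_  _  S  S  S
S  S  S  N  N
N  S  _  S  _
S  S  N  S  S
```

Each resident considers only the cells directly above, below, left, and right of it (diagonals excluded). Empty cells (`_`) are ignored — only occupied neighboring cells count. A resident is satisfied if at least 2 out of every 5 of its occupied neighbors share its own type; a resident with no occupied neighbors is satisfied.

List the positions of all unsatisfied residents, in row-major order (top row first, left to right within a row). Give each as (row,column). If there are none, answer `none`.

(1,0), (2,2), (4,3), (5,0), (6,2)

(0,2)N 0/0 ok
(0,4)S 1/1 ok
(1,0)N 0/2 unhappy
(1,1)S 1/2 ok
(1,3)S 2/2 ok
(1,4)S 3/3 ok
(2,0)S 1/2 ok
(2,1)S 2/3 ok
(2,2)N 0/3 unhappy
(2,3)S 3/4 ok
(2,4)S 3/3 ok
(3,2)S 2/3 ok
(3,3)S 3/4 ok
(3,4)S 2/3 ok
(4,0)S 1/2 ok
(4,1)S 3/3 ok
(4,2)S 2/3 ok
(4,3)N 1/4 unhappy
(4,4)N 1/2 ok
(5,0)N 0/3 unhappy
(5,1)S 2/3 ok
(5,3)S 1/2 ok
(6,0)S 1/2 ok
(6,1)S 2/3 ok
(6,2)N 0/2 unhappy
(6,3)S 2/3 ok
(6,4)S 1/1 ok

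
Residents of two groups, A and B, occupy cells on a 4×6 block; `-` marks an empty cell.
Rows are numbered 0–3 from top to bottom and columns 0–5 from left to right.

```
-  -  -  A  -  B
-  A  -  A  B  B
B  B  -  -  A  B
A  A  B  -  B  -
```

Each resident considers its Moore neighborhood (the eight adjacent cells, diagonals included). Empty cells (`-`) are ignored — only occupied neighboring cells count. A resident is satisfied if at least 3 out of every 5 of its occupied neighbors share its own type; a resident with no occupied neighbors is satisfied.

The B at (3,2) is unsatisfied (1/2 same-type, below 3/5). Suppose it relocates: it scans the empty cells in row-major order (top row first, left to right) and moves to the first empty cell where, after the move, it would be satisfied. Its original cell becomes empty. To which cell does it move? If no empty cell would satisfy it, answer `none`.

Vacating (3,2). Empty cells in order:
  (0,0): 0/1 same-type → still unsatisfied.
  (0,1): 0/1 same-type → still unsatisfied.
  (0,2): 0/3 same-type → still unsatisfied.
  (0,4): 3/5 same-type → satisfied — stop here.

(0,4)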